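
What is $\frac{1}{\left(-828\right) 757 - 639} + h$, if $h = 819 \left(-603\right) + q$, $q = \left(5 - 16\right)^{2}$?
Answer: $- \frac{309787247161}{627435} \approx -4.9374 \cdot 10^{5}$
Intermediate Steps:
$q = 121$ ($q = \left(-11\right)^{2} = 121$)
$h = -493736$ ($h = 819 \left(-603\right) + 121 = -493857 + 121 = -493736$)
$\frac{1}{\left(-828\right) 757 - 639} + h = \frac{1}{\left(-828\right) 757 - 639} - 493736 = \frac{1}{-626796 - 639} - 493736 = \frac{1}{-627435} - 493736 = - \frac{1}{627435} - 493736 = - \frac{309787247161}{627435}$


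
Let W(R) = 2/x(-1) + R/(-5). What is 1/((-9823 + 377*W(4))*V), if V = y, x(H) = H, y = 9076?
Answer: -5/493670868 ≈ -1.0128e-8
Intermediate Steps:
V = 9076
W(R) = -2 - R/5 (W(R) = 2/(-1) + R/(-5) = 2*(-1) + R*(-⅕) = -2 - R/5)
1/((-9823 + 377*W(4))*V) = 1/(-9823 + 377*(-2 - ⅕*4)*9076) = (1/9076)/(-9823 + 377*(-2 - ⅘)) = (1/9076)/(-9823 + 377*(-14/5)) = (1/9076)/(-9823 - 5278/5) = (1/9076)/(-54393/5) = -5/54393*1/9076 = -5/493670868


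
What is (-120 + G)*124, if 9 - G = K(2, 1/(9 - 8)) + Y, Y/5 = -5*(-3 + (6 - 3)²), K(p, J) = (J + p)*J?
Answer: 4464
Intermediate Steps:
K(p, J) = J*(J + p)
Y = -150 (Y = 5*(-5*(-3 + (6 - 3)²)) = 5*(-5*(-3 + 3²)) = 5*(-5*(-3 + 9)) = 5*(-5*6) = 5*(-30) = -150)
G = 156 (G = 9 - ((1/(9 - 8) + 2)/(9 - 8) - 150) = 9 - ((1/1 + 2)/1 - 150) = 9 - (1*(1 + 2) - 150) = 9 - (1*3 - 150) = 9 - (3 - 150) = 9 - 1*(-147) = 9 + 147 = 156)
(-120 + G)*124 = (-120 + 156)*124 = 36*124 = 4464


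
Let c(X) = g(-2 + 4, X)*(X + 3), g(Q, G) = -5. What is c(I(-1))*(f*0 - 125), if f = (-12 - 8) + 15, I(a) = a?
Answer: 1250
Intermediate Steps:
c(X) = -15 - 5*X (c(X) = -5*(X + 3) = -5*(3 + X) = -15 - 5*X)
f = -5 (f = -20 + 15 = -5)
c(I(-1))*(f*0 - 125) = (-15 - 5*(-1))*(-5*0 - 125) = (-15 + 5)*(0 - 125) = -10*(-125) = 1250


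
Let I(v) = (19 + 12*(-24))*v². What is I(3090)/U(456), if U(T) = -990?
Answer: 28538210/11 ≈ 2.5944e+6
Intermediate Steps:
I(v) = -269*v² (I(v) = (19 - 288)*v² = -269*v²)
I(3090)/U(456) = -269*3090²/(-990) = -269*9548100*(-1/990) = -2568438900*(-1/990) = 28538210/11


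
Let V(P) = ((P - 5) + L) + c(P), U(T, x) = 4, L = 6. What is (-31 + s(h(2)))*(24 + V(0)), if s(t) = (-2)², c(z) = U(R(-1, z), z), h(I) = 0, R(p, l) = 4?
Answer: -783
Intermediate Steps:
c(z) = 4
s(t) = 4
V(P) = 5 + P (V(P) = ((P - 5) + 6) + 4 = ((-5 + P) + 6) + 4 = (1 + P) + 4 = 5 + P)
(-31 + s(h(2)))*(24 + V(0)) = (-31 + 4)*(24 + (5 + 0)) = -27*(24 + 5) = -27*29 = -783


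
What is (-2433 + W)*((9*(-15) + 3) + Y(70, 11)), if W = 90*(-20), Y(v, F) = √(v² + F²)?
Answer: 558756 - 4233*√5021 ≈ 2.5881e+5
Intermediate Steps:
Y(v, F) = √(F² + v²)
W = -1800
(-2433 + W)*((9*(-15) + 3) + Y(70, 11)) = (-2433 - 1800)*((9*(-15) + 3) + √(11² + 70²)) = -4233*((-135 + 3) + √(121 + 4900)) = -4233*(-132 + √5021) = 558756 - 4233*√5021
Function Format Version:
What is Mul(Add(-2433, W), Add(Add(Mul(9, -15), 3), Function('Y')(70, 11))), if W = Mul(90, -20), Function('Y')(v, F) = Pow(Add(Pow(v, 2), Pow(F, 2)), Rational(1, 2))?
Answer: Add(558756, Mul(-4233, Pow(5021, Rational(1, 2)))) ≈ 2.5881e+5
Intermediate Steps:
Function('Y')(v, F) = Pow(Add(Pow(F, 2), Pow(v, 2)), Rational(1, 2))
W = -1800
Mul(Add(-2433, W), Add(Add(Mul(9, -15), 3), Function('Y')(70, 11))) = Mul(Add(-2433, -1800), Add(Add(Mul(9, -15), 3), Pow(Add(Pow(11, 2), Pow(70, 2)), Rational(1, 2)))) = Mul(-4233, Add(Add(-135, 3), Pow(Add(121, 4900), Rational(1, 2)))) = Mul(-4233, Add(-132, Pow(5021, Rational(1, 2)))) = Add(558756, Mul(-4233, Pow(5021, Rational(1, 2))))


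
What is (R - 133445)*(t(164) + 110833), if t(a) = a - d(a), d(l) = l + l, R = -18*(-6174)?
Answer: -2469357397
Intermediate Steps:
R = 111132
d(l) = 2*l
t(a) = -a (t(a) = a - 2*a = -a)
(R - 133445)*(t(164) + 110833) = (111132 - 133445)*(-1*164 + 110833) = -22313*(-164 + 110833) = -22313*110669 = -2469357397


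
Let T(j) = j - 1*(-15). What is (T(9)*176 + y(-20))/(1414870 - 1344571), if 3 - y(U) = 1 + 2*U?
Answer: 474/7811 ≈ 0.060684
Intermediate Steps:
T(j) = 15 + j (T(j) = j + 15 = 15 + j)
y(U) = 2 - 2*U (y(U) = 3 - (1 + 2*U) = 3 + (-1 - 2*U) = 2 - 2*U)
(T(9)*176 + y(-20))/(1414870 - 1344571) = ((15 + 9)*176 + (2 - 2*(-20)))/(1414870 - 1344571) = (24*176 + (2 + 40))/70299 = (4224 + 42)*(1/70299) = 4266*(1/70299) = 474/7811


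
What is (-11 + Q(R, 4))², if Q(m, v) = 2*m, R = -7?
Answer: 625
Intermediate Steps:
(-11 + Q(R, 4))² = (-11 + 2*(-7))² = (-11 - 14)² = (-25)² = 625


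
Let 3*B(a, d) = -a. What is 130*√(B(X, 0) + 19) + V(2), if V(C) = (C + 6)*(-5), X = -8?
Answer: -40 + 130*√195/3 ≈ 565.12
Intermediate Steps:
V(C) = -30 - 5*C (V(C) = (6 + C)*(-5) = -30 - 5*C)
B(a, d) = -a/3 (B(a, d) = (-a)/3 = -a/3)
130*√(B(X, 0) + 19) + V(2) = 130*√(-⅓*(-8) + 19) + (-30 - 5*2) = 130*√(8/3 + 19) + (-30 - 10) = 130*√(65/3) - 40 = 130*(√195/3) - 40 = 130*√195/3 - 40 = -40 + 130*√195/3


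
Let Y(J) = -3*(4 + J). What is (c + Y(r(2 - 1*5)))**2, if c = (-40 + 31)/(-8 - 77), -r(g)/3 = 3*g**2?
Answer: 385886736/7225 ≈ 53410.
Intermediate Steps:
r(g) = -9*g**2
Y(J) = -12 - 3*J
c = 9/85 (c = -9/(-85) = -9*(-1/85) = 9/85 ≈ 0.10588)
(c + Y(r(2 - 1*5)))**2 = (9/85 + (-12 - (-27)*(2 - 1*5)**2))**2 = (9/85 + (-12 - (-27)*(2 - 5)**2))**2 = (9/85 + (-12 - (-27)*(-3)**2))**2 = (9/85 + (-12 - (-27)*9))**2 = (9/85 + (-12 - 3*(-81)))**2 = (9/85 + (-12 + 243))**2 = (9/85 + 231)**2 = (19644/85)**2 = 385886736/7225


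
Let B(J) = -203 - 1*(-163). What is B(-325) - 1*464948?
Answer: -464988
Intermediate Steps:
B(J) = -40 (B(J) = -203 + 163 = -40)
B(-325) - 1*464948 = -40 - 1*464948 = -40 - 464948 = -464988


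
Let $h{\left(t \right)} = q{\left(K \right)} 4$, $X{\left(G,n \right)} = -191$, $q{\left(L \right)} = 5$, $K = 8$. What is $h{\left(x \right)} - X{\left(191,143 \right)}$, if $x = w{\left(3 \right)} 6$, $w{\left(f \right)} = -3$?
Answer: $211$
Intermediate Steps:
$x = -18$ ($x = \left(-3\right) 6 = -18$)
$h{\left(t \right)} = 20$ ($h{\left(t \right)} = 5 \cdot 4 = 20$)
$h{\left(x \right)} - X{\left(191,143 \right)} = 20 - -191 = 20 + 191 = 211$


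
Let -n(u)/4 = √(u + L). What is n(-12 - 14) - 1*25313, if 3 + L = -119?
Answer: -25313 - 8*I*√37 ≈ -25313.0 - 48.662*I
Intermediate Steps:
L = -122 (L = -3 - 119 = -122)
n(u) = -4*√(-122 + u) (n(u) = -4*√(u - 122) = -4*√(-122 + u))
n(-12 - 14) - 1*25313 = -4*√(-122 + (-12 - 14)) - 1*25313 = -4*√(-122 - 26) - 25313 = -8*I*√37 - 25313 = -25313 - 8*I*√37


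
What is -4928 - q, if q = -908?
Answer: -4020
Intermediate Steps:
-4928 - q = -4928 - 1*(-908) = -4928 + 908 = -4020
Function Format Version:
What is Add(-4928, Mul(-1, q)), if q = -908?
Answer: -4020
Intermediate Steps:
Add(-4928, Mul(-1, q)) = Add(-4928, Mul(-1, -908)) = Add(-4928, 908) = -4020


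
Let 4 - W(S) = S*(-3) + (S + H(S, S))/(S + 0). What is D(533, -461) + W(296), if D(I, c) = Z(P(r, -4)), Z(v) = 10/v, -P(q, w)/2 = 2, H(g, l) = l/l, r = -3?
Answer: 262995/296 ≈ 888.50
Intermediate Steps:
H(g, l) = 1
P(q, w) = -4 (P(q, w) = -2*2 = -4)
D(I, c) = -5/2 (D(I, c) = 10/(-4) = 10*(-¼) = -5/2)
W(S) = 4 + 3*S - (1 + S)/S (W(S) = 4 - (S*(-3) + (S + 1)/(S + 0)) = 4 - (-3*S + (1 + S)/S) = 4 + (3*S - (1 + S)/S) = 4 + 3*S - (1 + S)/S)
D(533, -461) + W(296) = -5/2 + (3 - 1/296 + 3*296) = -5/2 + (3 - 1*1/296 + 888) = -5/2 + (3 - 1/296 + 888) = -5/2 + 263735/296 = 262995/296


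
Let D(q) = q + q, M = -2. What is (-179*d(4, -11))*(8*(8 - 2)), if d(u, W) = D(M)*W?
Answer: -378048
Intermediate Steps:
D(q) = 2*q
d(u, W) = -4*W (d(u, W) = (2*(-2))*W = -4*W)
(-179*d(4, -11))*(8*(8 - 2)) = (-(-716)*(-11))*(8*(8 - 2)) = (-179*44)*(8*6) = -7876*48 = -378048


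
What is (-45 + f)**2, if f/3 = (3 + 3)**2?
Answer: 3969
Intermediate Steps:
f = 108 (f = 3*(3 + 3)**2 = 3*6**2 = 3*36 = 108)
(-45 + f)**2 = (-45 + 108)**2 = 63**2 = 3969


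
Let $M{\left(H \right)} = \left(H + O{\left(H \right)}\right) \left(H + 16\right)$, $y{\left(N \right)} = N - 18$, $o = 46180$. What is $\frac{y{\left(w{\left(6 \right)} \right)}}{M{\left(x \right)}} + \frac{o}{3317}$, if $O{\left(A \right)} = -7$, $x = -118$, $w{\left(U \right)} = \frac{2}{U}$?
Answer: $\frac{1766209199}{126875250} \approx 13.921$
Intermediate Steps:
$y{\left(N \right)} = -18 + N$ ($y{\left(N \right)} = N - 18 = -18 + N$)
$M{\left(H \right)} = \left(-7 + H\right) \left(16 + H\right)$ ($M{\left(H \right)} = \left(H - 7\right) \left(H + 16\right) = \left(-7 + H\right) \left(16 + H\right)$)
$\frac{y{\left(w{\left(6 \right)} \right)}}{M{\left(x \right)}} + \frac{o}{3317} = \frac{-18 + \frac{2}{6}}{-112 + \left(-118\right)^{2} + 9 \left(-118\right)} + \frac{46180}{3317} = \frac{-18 + 2 \cdot \frac{1}{6}}{-112 + 13924 - 1062} + 46180 \cdot \frac{1}{3317} = \frac{-18 + \frac{1}{3}}{12750} + \frac{46180}{3317} = \left(- \frac{53}{3}\right) \frac{1}{12750} + \frac{46180}{3317} = - \frac{53}{38250} + \frac{46180}{3317} = \frac{1766209199}{126875250}$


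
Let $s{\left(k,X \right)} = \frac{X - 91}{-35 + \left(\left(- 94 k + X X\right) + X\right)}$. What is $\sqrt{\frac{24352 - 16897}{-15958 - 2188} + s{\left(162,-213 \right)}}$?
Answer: $\frac{i \sqrt{123875946671530222}}{542438378} \approx 0.64885 i$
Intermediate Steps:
$s{\left(k,X \right)} = \frac{-91 + X}{-35 + X + X^{2} - 94 k}$ ($s{\left(k,X \right)} = \frac{-91 + X}{-35 + \left(\left(- 94 k + X^{2}\right) + X\right)} = \frac{-91 + X}{-35 + \left(\left(X^{2} - 94 k\right) + X\right)} = \frac{-91 + X}{-35 + \left(X + X^{2} - 94 k\right)} = \frac{-91 + X}{-35 + X + X^{2} - 94 k}$)
$\sqrt{\frac{24352 - 16897}{-15958 - 2188} + s{\left(162,-213 \right)}} = \sqrt{\frac{24352 - 16897}{-15958 - 2188} + \frac{-91 - 213}{-35 - 213 + \left(-213\right)^{2} - 15228}} = \sqrt{\frac{7455}{-18146} + \frac{1}{-35 - 213 + 45369 - 15228} \left(-304\right)} = \sqrt{7455 \left(- \frac{1}{18146}\right) + \frac{1}{29893} \left(-304\right)} = \sqrt{- \frac{7455}{18146} + \frac{1}{29893} \left(-304\right)} = \sqrt{- \frac{7455}{18146} - \frac{304}{29893}} = \sqrt{- \frac{228368699}{542438378}} = \frac{i \sqrt{123875946671530222}}{542438378}$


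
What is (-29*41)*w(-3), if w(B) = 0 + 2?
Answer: -2378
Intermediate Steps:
w(B) = 2
(-29*41)*w(-3) = -29*41*2 = -1189*2 = -2378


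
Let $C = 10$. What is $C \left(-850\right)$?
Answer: $-8500$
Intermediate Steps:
$C \left(-850\right) = 10 \left(-850\right) = -8500$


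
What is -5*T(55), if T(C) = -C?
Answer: 275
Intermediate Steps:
-5*T(55) = -(-5)*55 = -5*(-55) = 275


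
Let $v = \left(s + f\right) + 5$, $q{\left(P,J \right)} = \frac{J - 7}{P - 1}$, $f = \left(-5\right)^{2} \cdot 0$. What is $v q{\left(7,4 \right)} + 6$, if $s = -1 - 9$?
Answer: $\frac{17}{2} \approx 8.5$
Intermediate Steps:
$f = 0$ ($f = 25 \cdot 0 = 0$)
$s = -10$ ($s = -1 - 9 = -10$)
$q{\left(P,J \right)} = \frac{-7 + J}{-1 + P}$
$v = -5$ ($v = \left(-10 + 0\right) + 5 = -10 + 5 = -5$)
$v q{\left(7,4 \right)} + 6 = - 5 \frac{-7 + 4}{-1 + 7} + 6 = - 5 \cdot \frac{1}{6} \left(-3\right) + 6 = \left(-5\right) \left(- \frac{1}{2}\right) + 6 = \frac{5}{2} + 6 = \frac{17}{2}$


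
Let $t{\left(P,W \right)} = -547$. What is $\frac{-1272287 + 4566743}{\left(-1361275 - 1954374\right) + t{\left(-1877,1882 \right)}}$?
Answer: $- \frac{823614}{829049} \approx -0.99344$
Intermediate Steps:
$\frac{-1272287 + 4566743}{\left(-1361275 - 1954374\right) + t{\left(-1877,1882 \right)}} = \frac{-1272287 + 4566743}{\left(-1361275 - 1954374\right) - 547} = \frac{3294456}{\left(-1361275 - 1954374\right) - 547} = \frac{3294456}{-3315649 - 547} = \frac{3294456}{-3316196} = 3294456 \left(- \frac{1}{3316196}\right) = - \frac{823614}{829049}$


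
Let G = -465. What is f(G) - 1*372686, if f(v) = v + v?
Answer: -373616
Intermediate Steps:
f(v) = 2*v
f(G) - 1*372686 = 2*(-465) - 1*372686 = -930 - 372686 = -373616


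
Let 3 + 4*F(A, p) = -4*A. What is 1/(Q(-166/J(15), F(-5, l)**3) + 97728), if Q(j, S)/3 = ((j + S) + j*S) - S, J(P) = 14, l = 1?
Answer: 64/6077553 ≈ 1.0531e-5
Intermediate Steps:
F(A, p) = -3/4 - A (F(A, p) = -3/4 + (-4*A)/4 = -3/4 - A)
Q(j, S) = 3*j + 3*S*j (Q(j, S) = 3*(((j + S) + j*S) - S) = 3*(((S + j) + S*j) - S) = 3*((S + j + S*j) - S) = 3*(j + S*j) = 3*j + 3*S*j)
1/(Q(-166/J(15), F(-5, l)**3) + 97728) = 1/(3*(-166/14)*(1 + (-3/4 - 1*(-5))**3) + 97728) = 1/(3*(-166*1/14)*(1 + (-3/4 + 5)**3) + 97728) = 1/(3*(-83/7)*(1 + (17/4)**3) + 97728) = 1/(3*(-83/7)*(1 + 4913/64) + 97728) = 1/(3*(-83/7)*(4977/64) + 97728) = 1/(-177039/64 + 97728) = 1/(6077553/64) = 64/6077553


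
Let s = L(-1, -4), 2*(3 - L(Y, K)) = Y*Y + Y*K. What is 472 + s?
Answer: 945/2 ≈ 472.50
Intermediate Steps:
L(Y, K) = 3 - Y²/2 - K*Y/2 (L(Y, K) = 3 - (Y*Y + Y*K)/2 = 3 - (Y² + K*Y)/2 = 3 + (-Y²/2 - K*Y/2) = 3 - Y²/2 - K*Y/2)
s = ½ (s = 3 - ½*(-1)² - ½*(-4)*(-1) = 3 - ½*1 - 2 = 3 - ½ - 2 = ½ ≈ 0.50000)
472 + s = 472 + ½ = 945/2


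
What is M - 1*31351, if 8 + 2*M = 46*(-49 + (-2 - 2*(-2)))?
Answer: -32436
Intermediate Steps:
M = -1085 (M = -4 + (46*(-49 + (-2 - 2*(-2))))/2 = -4 + (46*(-49 + (-2 - 1*(-4))))/2 = -4 + (46*(-49 + (-2 + 4)))/2 = -4 + (46*(-49 + 2))/2 = -4 + (46*(-47))/2 = -4 + (½)*(-2162) = -4 - 1081 = -1085)
M - 1*31351 = -1085 - 1*31351 = -1085 - 31351 = -32436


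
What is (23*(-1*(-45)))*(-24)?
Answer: -24840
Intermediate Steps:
(23*(-1*(-45)))*(-24) = (23*45)*(-24) = 1035*(-24) = -24840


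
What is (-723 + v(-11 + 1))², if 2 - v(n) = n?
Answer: 505521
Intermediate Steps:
v(n) = 2 - n
(-723 + v(-11 + 1))² = (-723 + (2 - (-11 + 1)))² = (-723 + (2 - 1*(-10)))² = (-723 + (2 + 10))² = (-723 + 12)² = (-711)² = 505521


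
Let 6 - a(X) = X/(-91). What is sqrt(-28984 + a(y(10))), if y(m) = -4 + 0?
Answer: I*sqrt(239967182)/91 ≈ 170.23*I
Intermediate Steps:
y(m) = -4
a(X) = 6 + X/91 (a(X) = 6 - X/(-91) = 6 - X*(-1)/91 = 6 - (-1)*X/91 = 6 + X/91)
sqrt(-28984 + a(y(10))) = sqrt(-28984 + (6 + (1/91)*(-4))) = sqrt(-28984 + (6 - 4/91)) = sqrt(-28984 + 542/91) = sqrt(-2637002/91) = I*sqrt(239967182)/91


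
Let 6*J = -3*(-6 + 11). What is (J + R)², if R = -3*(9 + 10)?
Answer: 14161/4 ≈ 3540.3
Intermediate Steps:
J = -5/2 (J = (-3*(-6 + 11))/6 = (-3*5)/6 = (⅙)*(-15) = -5/2 ≈ -2.5000)
R = -57 (R = -3*19 = -57)
(J + R)² = (-5/2 - 57)² = (-119/2)² = 14161/4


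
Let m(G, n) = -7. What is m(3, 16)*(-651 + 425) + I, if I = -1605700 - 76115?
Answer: -1680233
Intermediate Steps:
I = -1681815
m(3, 16)*(-651 + 425) + I = -7*(-651 + 425) - 1681815 = -7*(-226) - 1681815 = 1582 - 1681815 = -1680233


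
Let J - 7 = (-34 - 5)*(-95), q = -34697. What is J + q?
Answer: -30985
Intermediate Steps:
J = 3712 (J = 7 + (-34 - 5)*(-95) = 7 - 39*(-95) = 7 + 3705 = 3712)
J + q = 3712 - 34697 = -30985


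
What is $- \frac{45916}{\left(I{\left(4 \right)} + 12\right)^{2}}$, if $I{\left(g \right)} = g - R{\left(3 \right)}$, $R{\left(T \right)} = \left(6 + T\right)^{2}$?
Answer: $- \frac{3532}{325} \approx -10.868$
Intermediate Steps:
$I{\left(g \right)} = -81 + g$ ($I{\left(g \right)} = g - \left(6 + 3\right)^{2} = g - 9^{2} = g - 81 = -81 + g$)
$- \frac{45916}{\left(I{\left(4 \right)} + 12\right)^{2}} = - \frac{45916}{\left(\left(-81 + 4\right) + 12\right)^{2}} = - \frac{45916}{\left(-77 + 12\right)^{2}} = - \frac{45916}{\left(-65\right)^{2}} = - \frac{45916}{4225} = \left(-45916\right) \frac{1}{4225} = - \frac{3532}{325}$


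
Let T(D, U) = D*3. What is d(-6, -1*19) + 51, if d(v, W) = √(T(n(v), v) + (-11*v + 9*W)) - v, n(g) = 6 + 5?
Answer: 57 + 6*I*√2 ≈ 57.0 + 8.4853*I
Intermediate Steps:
n(g) = 11
T(D, U) = 3*D
d(v, W) = √(33 - 11*v + 9*W) - v (d(v, W) = √(3*11 + (-11*v + 9*W)) - v = √(33 + (-11*v + 9*W)) - v = √(33 - 11*v + 9*W) - v)
d(-6, -1*19) + 51 = (√(33 - 11*(-6) + 9*(-1*19)) - 1*(-6)) + 51 = (√(33 + 66 + 9*(-19)) + 6) + 51 = (√(33 + 66 - 171) + 6) + 51 = (√(-72) + 6) + 51 = (6*I*√2 + 6) + 51 = (6 + 6*I*√2) + 51 = 57 + 6*I*√2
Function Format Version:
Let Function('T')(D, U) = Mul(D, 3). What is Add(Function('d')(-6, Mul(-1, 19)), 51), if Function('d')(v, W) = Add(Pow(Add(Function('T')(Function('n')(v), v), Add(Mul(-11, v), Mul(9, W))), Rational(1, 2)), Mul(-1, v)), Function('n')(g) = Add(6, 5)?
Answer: Add(57, Mul(6, I, Pow(2, Rational(1, 2)))) ≈ Add(57.000, Mul(8.4853, I))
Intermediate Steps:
Function('n')(g) = 11
Function('T')(D, U) = Mul(3, D)
Function('d')(v, W) = Add(Pow(Add(33, Mul(-11, v), Mul(9, W)), Rational(1, 2)), Mul(-1, v)) (Function('d')(v, W) = Add(Pow(Add(Mul(3, 11), Add(Mul(-11, v), Mul(9, W))), Rational(1, 2)), Mul(-1, v)) = Add(Pow(Add(33, Add(Mul(-11, v), Mul(9, W))), Rational(1, 2)), Mul(-1, v)) = Add(Pow(Add(33, Mul(-11, v), Mul(9, W)), Rational(1, 2)), Mul(-1, v)))
Add(Function('d')(-6, Mul(-1, 19)), 51) = Add(Add(Pow(Add(33, Mul(-11, -6), Mul(9, Mul(-1, 19))), Rational(1, 2)), Mul(-1, -6)), 51) = Add(Add(Pow(Add(33, 66, Mul(9, -19)), Rational(1, 2)), 6), 51) = Add(Add(Pow(Add(33, 66, -171), Rational(1, 2)), 6), 51) = Add(Add(Pow(-72, Rational(1, 2)), 6), 51) = Add(Add(Mul(6, I, Pow(2, Rational(1, 2))), 6), 51) = Add(Add(6, Mul(6, I, Pow(2, Rational(1, 2)))), 51) = Add(57, Mul(6, I, Pow(2, Rational(1, 2))))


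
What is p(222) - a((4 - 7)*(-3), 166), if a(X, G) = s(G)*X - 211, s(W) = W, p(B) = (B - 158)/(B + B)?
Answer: -142397/111 ≈ -1282.9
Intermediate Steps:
p(B) = (-158 + B)/(2*B) (p(B) = (-158 + B)/((2*B)) = (-158 + B)*(1/(2*B)) = (-158 + B)/(2*B))
a(X, G) = -211 + G*X (a(X, G) = G*X - 211 = -211 + G*X)
p(222) - a((4 - 7)*(-3), 166) = (½)*(-158 + 222)/222 - (-211 + 166*((4 - 7)*(-3))) = (½)*(1/222)*64 - (-211 + 166*(-3*(-3))) = 16/111 - (-211 + 166*9) = 16/111 - (-211 + 1494) = 16/111 - 1*1283 = 16/111 - 1283 = -142397/111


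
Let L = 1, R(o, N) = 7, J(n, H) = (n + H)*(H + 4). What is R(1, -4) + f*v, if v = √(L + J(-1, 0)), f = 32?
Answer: 7 + 32*I*√3 ≈ 7.0 + 55.426*I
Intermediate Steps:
J(n, H) = (4 + H)*(H + n) (J(n, H) = (H + n)*(4 + H) = (4 + H)*(H + n))
v = I*√3 (v = √(1 + (0² + 4*0 + 4*(-1) + 0*(-1))) = √(1 + (0 + 0 - 4 + 0)) = √(1 - 4) = √(-3) = I*√3 ≈ 1.732*I)
R(1, -4) + f*v = 7 + 32*(I*√3) = 7 + 32*I*√3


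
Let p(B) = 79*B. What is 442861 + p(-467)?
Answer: 405968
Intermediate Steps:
442861 + p(-467) = 442861 + 79*(-467) = 442861 - 36893 = 405968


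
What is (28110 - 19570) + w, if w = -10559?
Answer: -2019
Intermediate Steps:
(28110 - 19570) + w = (28110 - 19570) - 10559 = 8540 - 10559 = -2019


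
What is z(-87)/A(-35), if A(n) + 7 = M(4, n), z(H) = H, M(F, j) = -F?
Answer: 87/11 ≈ 7.9091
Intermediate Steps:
A(n) = -11 (A(n) = -7 - 1*4 = -7 - 4 = -11)
z(-87)/A(-35) = -87/(-11) = -87*(-1/11) = 87/11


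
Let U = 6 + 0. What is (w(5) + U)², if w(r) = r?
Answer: 121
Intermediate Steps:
U = 6
(w(5) + U)² = (5 + 6)² = 11² = 121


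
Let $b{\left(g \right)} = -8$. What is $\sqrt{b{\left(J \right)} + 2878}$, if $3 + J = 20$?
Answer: $\sqrt{2870} \approx 53.572$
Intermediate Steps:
$J = 17$ ($J = -3 + 20 = 17$)
$\sqrt{b{\left(J \right)} + 2878} = \sqrt{-8 + 2878} = \sqrt{2870}$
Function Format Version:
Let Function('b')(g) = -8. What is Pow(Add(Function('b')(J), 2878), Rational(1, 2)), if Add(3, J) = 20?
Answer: Pow(2870, Rational(1, 2)) ≈ 53.572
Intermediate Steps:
J = 17 (J = Add(-3, 20) = 17)
Pow(Add(Function('b')(J), 2878), Rational(1, 2)) = Pow(Add(-8, 2878), Rational(1, 2)) = Pow(2870, Rational(1, 2))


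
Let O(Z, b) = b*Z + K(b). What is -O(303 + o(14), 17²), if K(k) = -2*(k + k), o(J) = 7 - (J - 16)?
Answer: -89012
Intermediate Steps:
o(J) = 23 - J (o(J) = 7 - (-16 + J) = 7 + (16 - J) = 23 - J)
K(k) = -4*k
O(Z, b) = -4*b + Z*b (O(Z, b) = b*Z - 4*b = Z*b - 4*b = -4*b + Z*b)
-O(303 + o(14), 17²) = -17²*(-4 + (303 + (23 - 1*14))) = -289*(-4 + (303 + (23 - 14))) = -289*(-4 + (303 + 9)) = -289*(-4 + 312) = -289*308 = -1*89012 = -89012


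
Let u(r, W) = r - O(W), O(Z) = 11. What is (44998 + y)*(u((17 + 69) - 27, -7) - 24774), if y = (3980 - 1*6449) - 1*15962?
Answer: -656895642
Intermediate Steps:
y = -18431 (y = (3980 - 6449) - 15962 = -2469 - 15962 = -18431)
u(r, W) = -11 + r (u(r, W) = r - 1*11 = r - 11 = -11 + r)
(44998 + y)*(u((17 + 69) - 27, -7) - 24774) = (44998 - 18431)*((-11 + ((17 + 69) - 27)) - 24774) = 26567*((-11 + (86 - 27)) - 24774) = 26567*((-11 + 59) - 24774) = 26567*(48 - 24774) = 26567*(-24726) = -656895642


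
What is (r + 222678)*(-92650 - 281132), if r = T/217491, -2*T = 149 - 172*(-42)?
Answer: -6034144385809631/72497 ≈ -8.3233e+10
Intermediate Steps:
T = -7373/2 (T = -(149 - 172*(-42))/2 = -(149 + 7224)/2 = -1/2*7373 = -7373/2 ≈ -3686.5)
r = -7373/434982 (r = -7373/2/217491 = -7373/2*1/217491 = -7373/434982 ≈ -0.016950)
(r + 222678)*(-92650 - 281132) = (-7373/434982 + 222678)*(-92650 - 281132) = (96860914423/434982)*(-373782) = -6034144385809631/72497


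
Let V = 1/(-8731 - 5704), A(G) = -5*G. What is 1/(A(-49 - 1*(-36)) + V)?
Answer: 14435/938274 ≈ 0.015385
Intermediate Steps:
V = -1/14435 (V = 1/(-14435) = -1/14435 ≈ -6.9276e-5)
1/(A(-49 - 1*(-36)) + V) = 1/(-5*(-49 - 1*(-36)) - 1/14435) = 1/(-5*(-49 + 36) - 1/14435) = 1/(-5*(-13) - 1/14435) = 1/(65 - 1/14435) = 1/(938274/14435) = 14435/938274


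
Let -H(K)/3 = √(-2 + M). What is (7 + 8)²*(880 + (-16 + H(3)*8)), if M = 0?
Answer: 194400 - 5400*I*√2 ≈ 1.944e+5 - 7636.8*I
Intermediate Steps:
H(K) = -3*I*√2 (H(K) = -3*√(-2 + 0) = -3*I*√2)
(7 + 8)²*(880 + (-16 + H(3)*8)) = (7 + 8)²*(880 + (-16 - 3*I*√2*8)) = 15²*(880 + (-16 - 24*I*√2)) = 225*(864 - 24*I*√2) = 194400 - 5400*I*√2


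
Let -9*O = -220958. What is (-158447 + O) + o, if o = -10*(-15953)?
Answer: 230705/9 ≈ 25634.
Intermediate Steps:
O = 220958/9 (O = -⅑*(-220958) = 220958/9 ≈ 24551.)
o = 159530
(-158447 + O) + o = (-158447 + 220958/9) + 159530 = -1205065/9 + 159530 = 230705/9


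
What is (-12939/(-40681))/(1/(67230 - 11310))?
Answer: 723548880/40681 ≈ 17786.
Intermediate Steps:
(-12939/(-40681))/(1/(67230 - 11310)) = (-12939*(-1/40681))/(1/55920) = 12939/(40681*(1/55920)) = (12939/40681)*55920 = 723548880/40681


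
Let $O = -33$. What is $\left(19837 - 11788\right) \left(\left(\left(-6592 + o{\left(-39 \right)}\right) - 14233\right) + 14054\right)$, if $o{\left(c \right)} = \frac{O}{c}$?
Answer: $- \frac{708408588}{13} \approx -5.4493 \cdot 10^{7}$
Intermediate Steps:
$o{\left(c \right)} = - \frac{33}{c}$
$\left(19837 - 11788\right) \left(\left(\left(-6592 + o{\left(-39 \right)}\right) - 14233\right) + 14054\right) = \left(19837 - 11788\right) \left(\left(\left(-6592 - \frac{33}{-39}\right) - 14233\right) + 14054\right) = 8049 \left(\left(\left(-6592 - - \frac{11}{13}\right) - 14233\right) + 14054\right) = 8049 \left(\left(\left(-6592 + \frac{11}{13}\right) - 14233\right) + 14054\right) = 8049 \left(\left(- \frac{85685}{13} - 14233\right) + 14054\right) = 8049 \left(- \frac{270714}{13} + 14054\right) = 8049 \left(- \frac{88012}{13}\right) = - \frac{708408588}{13}$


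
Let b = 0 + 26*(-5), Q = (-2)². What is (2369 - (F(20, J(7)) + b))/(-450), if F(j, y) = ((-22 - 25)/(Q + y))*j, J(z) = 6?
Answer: -2593/450 ≈ -5.7622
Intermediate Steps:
Q = 4
b = -130 (b = 0 - 130 = -130)
F(j, y) = -47*j/(4 + y) (F(j, y) = ((-22 - 25)/(4 + y))*j = (-47/(4 + y))*j = -47*j/(4 + y))
(2369 - (F(20, J(7)) + b))/(-450) = (2369 - (-47*20/(4 + 6) - 130))/(-450) = (2369 - (-47*20/10 - 130))*(-1/450) = (2369 - (-47*20*⅒ - 130))*(-1/450) = (2369 - (-94 - 130))*(-1/450) = (2369 - 1*(-224))*(-1/450) = (2369 + 224)*(-1/450) = 2593*(-1/450) = -2593/450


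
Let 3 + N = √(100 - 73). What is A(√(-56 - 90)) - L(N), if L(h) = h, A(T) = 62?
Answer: 65 - 3*√3 ≈ 59.804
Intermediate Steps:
N = -3 + 3*√3 (N = -3 + √(100 - 73) = -3 + √27 = -3 + 3*√3 ≈ 2.1962)
A(√(-56 - 90)) - L(N) = 62 - (-3 + 3*√3) = 62 + (3 - 3*√3) = 65 - 3*√3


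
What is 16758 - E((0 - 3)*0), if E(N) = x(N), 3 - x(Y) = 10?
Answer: 16765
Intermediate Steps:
x(Y) = -7 (x(Y) = 3 - 1*10 = 3 - 10 = -7)
E(N) = -7
16758 - E((0 - 3)*0) = 16758 - 1*(-7) = 16758 + 7 = 16765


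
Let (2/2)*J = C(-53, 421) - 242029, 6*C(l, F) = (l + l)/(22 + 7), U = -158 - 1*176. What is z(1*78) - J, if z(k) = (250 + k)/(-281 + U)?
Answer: 35094216/145 ≈ 2.4203e+5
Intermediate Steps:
U = -334 (U = -158 - 176 = -334)
C(l, F) = l/87 (C(l, F) = ((l + l)/(22 + 7))/6 = ((2*l)/29)/6 = ((2*l)*(1/29))/6 = (2*l/29)/6 = l/87)
z(k) = -50/123 - k/615 (z(k) = (250 + k)/(-281 - 334) = (250 + k)/(-615) = (250 + k)*(-1/615) = -50/123 - k/615)
J = -21056576/87 (J = (1/87)*(-53) - 242029 = -53/87 - 242029 = -21056576/87 ≈ -2.4203e+5)
z(1*78) - J = (-50/123 - 78/615) - 1*(-21056576/87) = (-50/123 - 1/615*78) + 21056576/87 = (-50/123 - 26/205) + 21056576/87 = -8/15 + 21056576/87 = 35094216/145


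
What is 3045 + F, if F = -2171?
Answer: 874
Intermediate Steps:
3045 + F = 3045 - 2171 = 874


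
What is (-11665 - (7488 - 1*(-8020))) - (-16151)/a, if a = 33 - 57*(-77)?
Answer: -120142855/4422 ≈ -27169.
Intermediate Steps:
a = 4422 (a = 33 + 4389 = 4422)
(-11665 - (7488 - 1*(-8020))) - (-16151)/a = (-11665 - (7488 - 1*(-8020))) - (-16151)/4422 = (-11665 - (7488 + 8020)) - (-16151)/4422 = (-11665 - 1*15508) - 1*(-16151/4422) = (-11665 - 15508) + 16151/4422 = -27173 + 16151/4422 = -120142855/4422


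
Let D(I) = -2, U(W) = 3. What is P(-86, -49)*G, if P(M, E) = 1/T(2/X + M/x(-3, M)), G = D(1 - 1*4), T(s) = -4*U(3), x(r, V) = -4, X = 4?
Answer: 1/6 ≈ 0.16667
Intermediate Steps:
T(s) = -12 (T(s) = -4*3 = -12)
G = -2
P(M, E) = -1/12 (P(M, E) = 1/(-12) = -1/12)
P(-86, -49)*G = -1/12*(-2) = 1/6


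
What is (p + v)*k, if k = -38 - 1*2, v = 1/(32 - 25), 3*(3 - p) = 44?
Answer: 9680/21 ≈ 460.95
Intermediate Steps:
p = -35/3 (p = 3 - ⅓*44 = 3 - 44/3 = -35/3 ≈ -11.667)
v = ⅐ (v = 1/7 = ⅐ ≈ 0.14286)
k = -40 (k = -38 - 2 = -40)
(p + v)*k = (-35/3 + ⅐)*(-40) = -242/21*(-40) = 9680/21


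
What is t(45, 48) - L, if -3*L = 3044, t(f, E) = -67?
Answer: 2843/3 ≈ 947.67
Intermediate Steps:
L = -3044/3 (L = -⅓*3044 = -3044/3 ≈ -1014.7)
t(45, 48) - L = -67 - 1*(-3044/3) = -67 + 3044/3 = 2843/3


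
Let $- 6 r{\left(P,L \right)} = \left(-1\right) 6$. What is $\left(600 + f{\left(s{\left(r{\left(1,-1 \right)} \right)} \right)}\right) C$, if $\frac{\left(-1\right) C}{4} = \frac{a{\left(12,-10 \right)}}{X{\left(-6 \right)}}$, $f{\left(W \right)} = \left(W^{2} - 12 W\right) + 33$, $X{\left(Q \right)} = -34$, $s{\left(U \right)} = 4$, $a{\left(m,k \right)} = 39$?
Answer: $\frac{46878}{17} \approx 2757.5$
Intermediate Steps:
$r{\left(P,L \right)} = 1$ ($r{\left(P,L \right)} = - \frac{\left(-1\right) 6}{6} = \left(- \frac{1}{6}\right) \left(-6\right) = 1$)
$f{\left(W \right)} = 33 + W^{2} - 12 W$
$C = \frac{78}{17}$ ($C = - 4 \frac{39}{-34} = - 4 \cdot 39 \left(- \frac{1}{34}\right) = \left(-4\right) \left(- \frac{39}{34}\right) = \frac{78}{17} \approx 4.5882$)
$\left(600 + f{\left(s{\left(r{\left(1,-1 \right)} \right)} \right)}\right) C = \left(600 + \left(33 + 4^{2} - 48\right)\right) \frac{78}{17} = \left(600 + \left(33 + 16 - 48\right)\right) \frac{78}{17} = \left(600 + 1\right) \frac{78}{17} = 601 \cdot \frac{78}{17} = \frac{46878}{17}$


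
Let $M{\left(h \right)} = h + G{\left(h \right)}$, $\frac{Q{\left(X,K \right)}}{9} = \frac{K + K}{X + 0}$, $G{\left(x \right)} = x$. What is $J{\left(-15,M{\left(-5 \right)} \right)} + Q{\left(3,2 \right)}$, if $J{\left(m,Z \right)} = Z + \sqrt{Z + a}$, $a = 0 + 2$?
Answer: $2 + 2 i \sqrt{2} \approx 2.0 + 2.8284 i$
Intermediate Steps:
$Q{\left(X,K \right)} = \frac{18 K}{X}$ ($Q{\left(X,K \right)} = 9 \frac{K + K}{X + 0} = 9 \frac{2 K}{X} = \frac{18 K}{X}$)
$a = 2$
$M{\left(h \right)} = 2 h$ ($M{\left(h \right)} = h + h = 2 h$)
$J{\left(m,Z \right)} = Z + \sqrt{2 + Z}$ ($J{\left(m,Z \right)} = Z + \sqrt{Z + 2} = Z + \sqrt{2 + Z}$)
$J{\left(-15,M{\left(-5 \right)} \right)} + Q{\left(3,2 \right)} = \left(2 \left(-5\right) + \sqrt{2 + 2 \left(-5\right)}\right) + 18 \cdot 2 \cdot \frac{1}{3} = \left(-10 + \sqrt{2 - 10}\right) + 18 \cdot 2 \cdot \frac{1}{3} = \left(-10 + \sqrt{-8}\right) + 12 = \left(-10 + 2 i \sqrt{2}\right) + 12 = 2 + 2 i \sqrt{2}$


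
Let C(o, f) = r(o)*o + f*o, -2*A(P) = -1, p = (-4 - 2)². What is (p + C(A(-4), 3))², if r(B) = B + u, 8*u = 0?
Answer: 22801/16 ≈ 1425.1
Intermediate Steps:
u = 0 (u = (⅛)*0 = 0)
p = 36 (p = (-6)² = 36)
A(P) = ½ (A(P) = -½*(-1) = ½)
r(B) = B (r(B) = B + 0 = B)
C(o, f) = o² + f*o (C(o, f) = o*o + f*o = o² + f*o)
(p + C(A(-4), 3))² = (36 + (3 + ½)/2)² = (36 + (½)*(7/2))² = (36 + 7/4)² = (151/4)² = 22801/16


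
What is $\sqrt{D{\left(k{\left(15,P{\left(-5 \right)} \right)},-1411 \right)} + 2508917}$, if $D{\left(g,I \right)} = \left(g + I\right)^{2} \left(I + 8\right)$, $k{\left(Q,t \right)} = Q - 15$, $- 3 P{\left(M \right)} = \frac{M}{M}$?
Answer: $3 i \sqrt{310083694} \approx 52828.0 i$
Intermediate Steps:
$P{\left(M \right)} = - \frac{1}{3}$ ($P{\left(M \right)} = - \frac{M \frac{1}{M}}{3} = \left(- \frac{1}{3}\right) 1 = - \frac{1}{3}$)
$k{\left(Q,t \right)} = -15 + Q$ ($k{\left(Q,t \right)} = Q - 15 = -15 + Q$)
$D{\left(g,I \right)} = \left(I + g\right)^{2} \left(8 + I\right)$
$\sqrt{D{\left(k{\left(15,P{\left(-5 \right)} \right)},-1411 \right)} + 2508917} = \sqrt{\left(-1411 + \left(-15 + 15\right)\right)^{2} \left(8 - 1411\right) + 2508917} = \sqrt{\left(-1411 + 0\right)^{2} \left(-1403\right) + 2508917} = \sqrt{\left(-1411\right)^{2} \left(-1403\right) + 2508917} = \sqrt{1990921 \left(-1403\right) + 2508917} = \sqrt{-2793262163 + 2508917} = \sqrt{-2790753246} = 3 i \sqrt{310083694}$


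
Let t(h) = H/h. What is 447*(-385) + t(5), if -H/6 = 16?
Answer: -860571/5 ≈ -1.7211e+5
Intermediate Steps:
H = -96 (H = -6*16 = -96)
t(h) = -96/h
447*(-385) + t(5) = 447*(-385) - 96/5 = -172095 - 96*1/5 = -172095 - 96/5 = -860571/5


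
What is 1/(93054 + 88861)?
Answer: 1/181915 ≈ 5.4971e-6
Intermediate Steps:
1/(93054 + 88861) = 1/181915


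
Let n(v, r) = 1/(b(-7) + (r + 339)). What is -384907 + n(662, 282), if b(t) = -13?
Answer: -234023455/608 ≈ -3.8491e+5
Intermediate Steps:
n(v, r) = 1/(326 + r) (n(v, r) = 1/(-13 + (r + 339)) = 1/(-13 + (339 + r)) = 1/(326 + r))
-384907 + n(662, 282) = -384907 + 1/(326 + 282) = -384907 + 1/608 = -234023455/608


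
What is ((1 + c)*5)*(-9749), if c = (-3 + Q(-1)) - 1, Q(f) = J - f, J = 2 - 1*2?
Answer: 97490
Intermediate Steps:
J = 0 (J = 2 - 2 = 0)
Q(f) = -f (Q(f) = 0 - f = -f)
c = -3 (c = (-3 - 1*(-1)) - 1 = (-3 + 1) - 1 = -2 - 1 = -3)
((1 + c)*5)*(-9749) = ((1 - 3)*5)*(-9749) = -2*5*(-9749) = -10*(-9749) = 97490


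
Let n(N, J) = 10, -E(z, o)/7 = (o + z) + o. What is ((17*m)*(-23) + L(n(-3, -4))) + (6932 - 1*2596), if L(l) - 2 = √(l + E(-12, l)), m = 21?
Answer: -3873 + I*√46 ≈ -3873.0 + 6.7823*I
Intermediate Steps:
E(z, o) = -14*o - 7*z (E(z, o) = -7*((o + z) + o) = -7*(z + 2*o) = -14*o - 7*z)
L(l) = 2 + √(84 - 13*l) (L(l) = 2 + √(l + (-14*l - 7*(-12))) = 2 + √(l + (-14*l + 84)) = 2 + √(l + (84 - 14*l)) = 2 + √(84 - 13*l))
((17*m)*(-23) + L(n(-3, -4))) + (6932 - 1*2596) = ((17*21)*(-23) + (2 + √(84 - 13*10))) + (6932 - 1*2596) = (357*(-23) + (2 + √(84 - 130))) + (6932 - 2596) = (-8211 + (2 + √(-46))) + 4336 = (-8211 + (2 + I*√46)) + 4336 = (-8209 + I*√46) + 4336 = -3873 + I*√46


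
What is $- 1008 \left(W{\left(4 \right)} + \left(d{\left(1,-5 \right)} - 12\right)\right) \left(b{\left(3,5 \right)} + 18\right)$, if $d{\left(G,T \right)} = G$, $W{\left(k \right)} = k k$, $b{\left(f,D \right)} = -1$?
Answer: $-85680$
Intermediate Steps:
$W{\left(k \right)} = k^{2}$
$- 1008 \left(W{\left(4 \right)} + \left(d{\left(1,-5 \right)} - 12\right)\right) \left(b{\left(3,5 \right)} + 18\right) = - 1008 \left(4^{2} + \left(1 - 12\right)\right) \left(-1 + 18\right) = - 1008 \left(16 - 11\right) 17 = - 1008 \cdot 5 \cdot 17 = \left(-1008\right) 85 = -85680$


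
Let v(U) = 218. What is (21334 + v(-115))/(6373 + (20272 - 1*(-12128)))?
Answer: 21552/38773 ≈ 0.55585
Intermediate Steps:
(21334 + v(-115))/(6373 + (20272 - 1*(-12128))) = (21334 + 218)/(6373 + (20272 - 1*(-12128))) = 21552/(6373 + (20272 + 12128)) = 21552/(6373 + 32400) = 21552/38773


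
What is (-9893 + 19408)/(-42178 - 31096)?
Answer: -9515/73274 ≈ -0.12986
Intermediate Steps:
(-9893 + 19408)/(-42178 - 31096) = 9515/(-73274) = 9515*(-1/73274) = -9515/73274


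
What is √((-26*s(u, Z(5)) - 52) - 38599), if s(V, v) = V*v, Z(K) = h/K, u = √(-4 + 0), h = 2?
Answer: √(-966275 - 520*I)/5 ≈ 0.0529 - 196.6*I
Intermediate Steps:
u = 2*I (u = √(-4) = 2*I ≈ 2.0*I)
Z(K) = 2/K
√((-26*s(u, Z(5)) - 52) - 38599) = √((-26*2*I*2/5 - 52) - 38599) = √((-104*I/5 - 52) - 38599) = √((-52 - 104*I/5) - 38599) = √(-38651 - 104*I/5)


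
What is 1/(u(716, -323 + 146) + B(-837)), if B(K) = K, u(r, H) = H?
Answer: -1/1014 ≈ -0.00098619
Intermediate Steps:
1/(u(716, -323 + 146) + B(-837)) = 1/((-323 + 146) - 837) = 1/(-177 - 837) = 1/(-1014) = -1/1014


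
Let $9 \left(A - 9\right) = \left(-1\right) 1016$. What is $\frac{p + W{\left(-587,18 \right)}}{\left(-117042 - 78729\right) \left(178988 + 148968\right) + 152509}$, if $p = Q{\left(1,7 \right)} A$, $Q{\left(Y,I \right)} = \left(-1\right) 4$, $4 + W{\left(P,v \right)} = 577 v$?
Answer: $- \frac{97178}{577837094103} \approx -1.6818 \cdot 10^{-7}$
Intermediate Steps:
$W{\left(P,v \right)} = -4 + 577 v$
$Q{\left(Y,I \right)} = -4$
$A = - \frac{935}{9}$ ($A = 9 + \frac{\left(-1\right) 1016}{9} = 9 + \frac{1}{9} \left(-1016\right) = 9 - \frac{1016}{9} = - \frac{935}{9} \approx -103.89$)
$p = \frac{3740}{9}$ ($p = \left(-4\right) \left(- \frac{935}{9}\right) = \frac{3740}{9} \approx 415.56$)
$\frac{p + W{\left(-587,18 \right)}}{\left(-117042 - 78729\right) \left(178988 + 148968\right) + 152509} = \frac{\frac{3740}{9} + \left(-4 + 577 \cdot 18\right)}{\left(-117042 - 78729\right) \left(178988 + 148968\right) + 152509} = \frac{\frac{3740}{9} + \left(-4 + 10386\right)}{\left(-195771\right) 327956 + 152509} = \frac{\frac{3740}{9} + 10382}{-64204274076 + 152509} = \frac{97178}{9 \left(-64204121567\right)} = \frac{97178}{9} \left(- \frac{1}{64204121567}\right) = - \frac{97178}{577837094103}$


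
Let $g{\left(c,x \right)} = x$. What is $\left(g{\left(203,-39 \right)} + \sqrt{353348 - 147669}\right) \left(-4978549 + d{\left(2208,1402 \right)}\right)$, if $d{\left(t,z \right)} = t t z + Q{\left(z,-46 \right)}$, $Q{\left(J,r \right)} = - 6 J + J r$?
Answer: $-266372678325 + 6830068675 \sqrt{205679} \approx 2.8312 \cdot 10^{12}$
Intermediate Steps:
$d{\left(t,z \right)} = - 52 z + z t^{2}$ ($d{\left(t,z \right)} = t t z + z \left(-6 - 46\right) = t^{2} z + z \left(-52\right) = z t^{2} - 52 z = - 52 z + z t^{2}$)
$\left(g{\left(203,-39 \right)} + \sqrt{353348 - 147669}\right) \left(-4978549 + d{\left(2208,1402 \right)}\right) = \left(-39 + \sqrt{353348 - 147669}\right) \left(-4978549 + 1402 \left(-52 + 2208^{2}\right)\right) = \left(-39 + \sqrt{205679}\right) \left(-4978549 + 1402 \left(-52 + 4875264\right)\right) = \left(-39 + \sqrt{205679}\right) \left(-4978549 + 1402 \cdot 4875212\right) = \left(-39 + \sqrt{205679}\right) \left(-4978549 + 6835047224\right) = \left(-39 + \sqrt{205679}\right) 6830068675 = -266372678325 + 6830068675 \sqrt{205679}$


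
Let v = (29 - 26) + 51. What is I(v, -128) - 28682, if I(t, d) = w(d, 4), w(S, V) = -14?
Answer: -28696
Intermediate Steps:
v = 54 (v = 3 + 51 = 54)
I(t, d) = -14
I(v, -128) - 28682 = -14 - 28682 = -28696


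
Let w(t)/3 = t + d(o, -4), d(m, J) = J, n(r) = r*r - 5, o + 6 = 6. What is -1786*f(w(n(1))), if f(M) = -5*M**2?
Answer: 5143680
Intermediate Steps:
o = 0 (o = -6 + 6 = 0)
n(r) = -5 + r**2 (n(r) = r**2 - 5 = -5 + r**2)
w(t) = -12 + 3*t (w(t) = 3*(t - 4) = 3*(-4 + t) = -12 + 3*t)
-1786*f(w(n(1))) = -(-8930)*(-12 + 3*(-5 + 1**2))**2 = -(-8930)*(-12 + 3*(-5 + 1))**2 = -(-8930)*(-12 + 3*(-4))**2 = -(-8930)*(-12 - 12)**2 = -(-8930)*(-24)**2 = -(-8930)*576 = -1786*(-2880) = 5143680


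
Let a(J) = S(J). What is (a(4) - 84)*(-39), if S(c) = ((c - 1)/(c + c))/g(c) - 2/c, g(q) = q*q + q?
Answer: 527163/160 ≈ 3294.8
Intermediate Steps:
g(q) = q + q² (g(q) = q² + q = q + q²)
S(c) = -2/c + (-1 + c)/(2*c²*(1 + c)) (S(c) = ((c - 1)/(c + c))/((c*(1 + c))) - 2/c = ((-1 + c)/((2*c)))*(1/(c*(1 + c))) - 2/c = ((-1 + c)*(1/(2*c)))*(1/(c*(1 + c))) - 2/c = ((-1 + c)/(2*c))*(1/(c*(1 + c))) - 2/c = (-1 + c)/(2*c²*(1 + c)) - 2/c = -2/c + (-1 + c)/(2*c²*(1 + c)))
a(J) = (-1 + J - 4*J*(1 + J))/(2*J²*(1 + J))
(a(4) - 84)*(-39) = ((½)*(-1 + 4 - 4*4*(1 + 4))/(4²*(1 + 4)) - 84)*(-39) = ((½)*(1/16)*(-1 + 4 - 4*4*5)/5 - 84)*(-39) = ((½)*(1/16)*(⅕)*(-1 + 4 - 80) - 84)*(-39) = ((½)*(1/16)*(⅕)*(-77) - 84)*(-39) = (-77/160 - 84)*(-39) = -13517/160*(-39) = 527163/160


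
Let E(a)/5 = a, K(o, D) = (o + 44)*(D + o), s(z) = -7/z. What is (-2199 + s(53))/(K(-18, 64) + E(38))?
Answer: -58277/36729 ≈ -1.5867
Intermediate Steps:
K(o, D) = (44 + o)*(D + o)
E(a) = 5*a
(-2199 + s(53))/(K(-18, 64) + E(38)) = (-2199 - 7/53)/(((-18)² + 44*64 + 44*(-18) + 64*(-18)) + 5*38) = (-2199 - 7*1/53)/((324 + 2816 - 792 - 1152) + 190) = (-2199 - 7/53)/(1196 + 190) = -116554/53/1386 = -116554/53*1/1386 = -58277/36729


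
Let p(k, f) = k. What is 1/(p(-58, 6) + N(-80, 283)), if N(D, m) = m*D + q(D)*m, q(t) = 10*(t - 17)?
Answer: -1/297208 ≈ -3.3646e-6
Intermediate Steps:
q(t) = -170 + 10*t (q(t) = 10*(-17 + t) = -170 + 10*t)
N(D, m) = D*m + m*(-170 + 10*D) (N(D, m) = m*D + (-170 + 10*D)*m = D*m + m*(-170 + 10*D))
1/(p(-58, 6) + N(-80, 283)) = 1/(-58 + 283*(-170 + 11*(-80))) = 1/(-58 + 283*(-170 - 880)) = 1/(-58 + 283*(-1050)) = 1/(-58 - 297150) = 1/(-297208) = -1/297208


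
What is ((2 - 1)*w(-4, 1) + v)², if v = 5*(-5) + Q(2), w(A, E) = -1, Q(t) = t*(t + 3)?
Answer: 256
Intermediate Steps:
Q(t) = t*(3 + t)
v = -15 (v = 5*(-5) + 2*(3 + 2) = -25 + 2*5 = -25 + 10 = -15)
((2 - 1)*w(-4, 1) + v)² = ((2 - 1)*(-1) - 15)² = (1*(-1) - 15)² = (-1 - 15)² = (-16)² = 256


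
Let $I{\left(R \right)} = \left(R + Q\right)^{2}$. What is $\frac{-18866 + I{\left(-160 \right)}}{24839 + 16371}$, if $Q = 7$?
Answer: $\frac{4543}{41210} \approx 0.11024$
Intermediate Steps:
$I{\left(R \right)} = \left(7 + R\right)^{2}$ ($I{\left(R \right)} = \left(R + 7\right)^{2} = \left(7 + R\right)^{2}$)
$\frac{-18866 + I{\left(-160 \right)}}{24839 + 16371} = \frac{-18866 + \left(7 - 160\right)^{2}}{24839 + 16371} = \frac{-18866 + \left(-153\right)^{2}}{41210} = \left(-18866 + 23409\right) \frac{1}{41210} = 4543 \cdot \frac{1}{41210} = \frac{4543}{41210}$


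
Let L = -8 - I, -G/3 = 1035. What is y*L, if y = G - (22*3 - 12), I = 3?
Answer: 34749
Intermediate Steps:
G = -3105 (G = -3*1035 = -3105)
y = -3159 (y = -3105 - (22*3 - 12) = -3105 - (66 - 12) = -3105 - 1*54 = -3105 - 54 = -3159)
L = -11 (L = -8 - 1*3 = -8 - 3 = -11)
y*L = -3159*(-11) = 34749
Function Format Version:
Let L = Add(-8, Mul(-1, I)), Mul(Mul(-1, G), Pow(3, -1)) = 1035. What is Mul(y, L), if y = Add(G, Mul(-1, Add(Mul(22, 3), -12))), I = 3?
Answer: 34749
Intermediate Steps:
G = -3105 (G = Mul(-3, 1035) = -3105)
y = -3159 (y = Add(-3105, Mul(-1, Add(Mul(22, 3), -12))) = Add(-3105, Mul(-1, Add(66, -12))) = Add(-3105, Mul(-1, 54)) = Add(-3105, -54) = -3159)
L = -11 (L = Add(-8, Mul(-1, 3)) = Add(-8, -3) = -11)
Mul(y, L) = Mul(-3159, -11) = 34749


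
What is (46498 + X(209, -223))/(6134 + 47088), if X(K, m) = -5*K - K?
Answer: 22622/26611 ≈ 0.85010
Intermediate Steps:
X(K, m) = -6*K
(46498 + X(209, -223))/(6134 + 47088) = (46498 - 6*209)/(6134 + 47088) = (46498 - 1254)/53222 = 45244*(1/53222) = 22622/26611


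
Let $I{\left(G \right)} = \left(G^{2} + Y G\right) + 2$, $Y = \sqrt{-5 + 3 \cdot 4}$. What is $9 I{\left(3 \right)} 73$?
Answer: $7227 + 1971 \sqrt{7} \approx 12442.0$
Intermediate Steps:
$Y = \sqrt{7}$ ($Y = \sqrt{-5 + 12} = \sqrt{7} \approx 2.6458$)
$I{\left(G \right)} = 2 + G^{2} + G \sqrt{7}$ ($I{\left(G \right)} = \left(G^{2} + \sqrt{7} G\right) + 2 = \left(G^{2} + G \sqrt{7}\right) + 2 = 2 + G^{2} + G \sqrt{7}$)
$9 I{\left(3 \right)} 73 = 9 \left(2 + 3^{2} + 3 \sqrt{7}\right) 73 = 9 \left(2 + 9 + 3 \sqrt{7}\right) 73 = 9 \left(11 + 3 \sqrt{7}\right) 73 = \left(99 + 27 \sqrt{7}\right) 73 = 7227 + 1971 \sqrt{7}$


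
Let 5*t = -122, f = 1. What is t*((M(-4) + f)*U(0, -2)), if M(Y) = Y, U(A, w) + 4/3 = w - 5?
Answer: -610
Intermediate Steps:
U(A, w) = -19/3 + w (U(A, w) = -4/3 + (w - 5) = -4/3 + (-5 + w) = -19/3 + w)
t = -122/5 (t = (1/5)*(-122) = -122/5 ≈ -24.400)
t*((M(-4) + f)*U(0, -2)) = -122*(-4 + 1)*(-19/3 - 2)/5 = -(-366)*(-25)/(5*3) = -122/5*25 = -610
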